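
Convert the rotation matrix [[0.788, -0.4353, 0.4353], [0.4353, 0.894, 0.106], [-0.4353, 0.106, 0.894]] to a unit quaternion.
0.9455 + 0.2302j + 0.2302k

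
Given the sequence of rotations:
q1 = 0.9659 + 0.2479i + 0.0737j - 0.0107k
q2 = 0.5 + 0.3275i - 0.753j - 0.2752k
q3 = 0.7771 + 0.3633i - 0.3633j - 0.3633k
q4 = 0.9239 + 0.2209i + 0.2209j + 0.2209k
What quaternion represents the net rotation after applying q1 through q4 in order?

q2 · q1 = 0.4543 + 0.4686i - 0.7552j - 0.0604k
q3 · q2 · q1 = -0.1135 + 0.2768i - 0.9002j - 0.3161k
q4 · q3 · q2 · q1 = 0.1027 + 0.3597i - 0.7258j - 0.5771k
0.1027 + 0.3597i - 0.7258j - 0.5771k


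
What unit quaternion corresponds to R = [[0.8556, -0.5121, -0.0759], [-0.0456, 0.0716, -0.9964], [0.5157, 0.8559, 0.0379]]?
0.7009 + 0.6607i - 0.211j + 0.1664k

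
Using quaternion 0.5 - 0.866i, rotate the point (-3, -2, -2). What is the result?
(-3, -0.732, 2.732)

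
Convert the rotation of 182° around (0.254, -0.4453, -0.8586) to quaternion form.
-0.0175 + 0.254i - 0.4452j - 0.8585k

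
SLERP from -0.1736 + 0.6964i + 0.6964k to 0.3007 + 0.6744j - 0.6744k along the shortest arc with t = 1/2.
-0.2719 + 0.3992i - 0.3866j + 0.7857k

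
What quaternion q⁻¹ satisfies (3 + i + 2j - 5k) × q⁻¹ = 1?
0.0769 - 0.0256i - 0.0513j + 0.1282k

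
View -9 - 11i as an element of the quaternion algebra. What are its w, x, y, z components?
-9 - 11i + 0j + 0k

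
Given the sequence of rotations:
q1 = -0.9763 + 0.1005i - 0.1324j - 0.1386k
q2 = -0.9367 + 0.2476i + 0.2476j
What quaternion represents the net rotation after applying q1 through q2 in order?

q2 · q1 = 0.9224 - 0.3702i - 0.0834j + 0.0722k
0.9224 - 0.3702i - 0.0834j + 0.0722k


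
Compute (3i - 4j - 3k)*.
-3i + 4j + 3k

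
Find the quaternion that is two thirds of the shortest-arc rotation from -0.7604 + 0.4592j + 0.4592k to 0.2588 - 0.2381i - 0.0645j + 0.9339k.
-0.1328 - 0.1921i + 0.1543j + 0.96k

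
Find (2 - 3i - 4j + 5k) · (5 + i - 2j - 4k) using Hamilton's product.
25 + 13i - 31j + 27k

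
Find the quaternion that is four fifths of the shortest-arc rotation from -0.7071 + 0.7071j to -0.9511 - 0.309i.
-0.953 - 0.2581i + 0.1585j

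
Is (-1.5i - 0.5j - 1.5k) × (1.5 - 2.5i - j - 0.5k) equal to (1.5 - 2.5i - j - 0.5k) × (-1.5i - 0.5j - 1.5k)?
No: pq = -5 - 3.5i + 2.25j - 2k ≠ -5 - i - 3.75j - 2.5k = qp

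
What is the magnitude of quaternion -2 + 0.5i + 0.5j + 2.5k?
3.279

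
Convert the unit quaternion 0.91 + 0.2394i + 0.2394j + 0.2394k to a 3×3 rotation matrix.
[[0.7708, -0.3211, 0.5503], [0.5503, 0.7708, -0.3211], [-0.3211, 0.5503, 0.7708]]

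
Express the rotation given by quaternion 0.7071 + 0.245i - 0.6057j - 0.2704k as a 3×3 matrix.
[[0.12, 0.0856, -0.9891], [-0.6792, 0.7337, -0.0189], [0.7241, 0.674, 0.1462]]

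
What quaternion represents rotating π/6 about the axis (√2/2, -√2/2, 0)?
0.9659 + 0.183i - 0.183j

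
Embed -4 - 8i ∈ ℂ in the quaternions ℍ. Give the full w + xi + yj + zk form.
-4 - 8i + 0j + 0k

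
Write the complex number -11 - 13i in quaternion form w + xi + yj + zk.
-11 - 13i + 0j + 0k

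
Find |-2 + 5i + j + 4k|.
√46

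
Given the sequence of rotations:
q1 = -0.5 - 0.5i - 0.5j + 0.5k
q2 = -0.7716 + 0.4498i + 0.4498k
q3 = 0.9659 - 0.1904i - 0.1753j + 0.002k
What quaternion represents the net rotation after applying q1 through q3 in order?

q2 · q1 = 0.3858 + 0.3858i - 0.064j - 0.8356k
q3 · q2 · q1 = 0.4366 + 0.4458i - 0.2878j - 0.7265k
0.4366 + 0.4458i - 0.2878j - 0.7265k


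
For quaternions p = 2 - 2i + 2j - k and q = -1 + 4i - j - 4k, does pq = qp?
No: pq = 4 + i - 16j - 13k ≠ 4 + 19i + 8j - k = qp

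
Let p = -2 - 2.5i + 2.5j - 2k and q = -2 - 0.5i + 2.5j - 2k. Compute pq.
-7.5 + 6i - 14j + 3k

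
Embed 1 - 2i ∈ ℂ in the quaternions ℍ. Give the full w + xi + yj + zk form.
1 - 2i + 0j + 0k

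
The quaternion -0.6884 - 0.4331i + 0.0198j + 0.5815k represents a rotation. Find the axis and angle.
axis = (-0.5971, 0.0273, 0.8017), θ = 267°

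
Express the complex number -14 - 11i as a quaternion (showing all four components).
-14 - 11i + 0j + 0k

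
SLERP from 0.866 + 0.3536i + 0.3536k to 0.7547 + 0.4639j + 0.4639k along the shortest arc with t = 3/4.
0.8119 + 0.0938i + 0.3578j + 0.4516k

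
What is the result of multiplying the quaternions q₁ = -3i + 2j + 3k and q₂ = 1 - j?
2 + 2j + 6k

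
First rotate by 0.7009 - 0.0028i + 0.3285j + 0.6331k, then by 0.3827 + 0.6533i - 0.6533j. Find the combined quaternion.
0.4847 + 0.0432i - 0.7458j + 0.4551k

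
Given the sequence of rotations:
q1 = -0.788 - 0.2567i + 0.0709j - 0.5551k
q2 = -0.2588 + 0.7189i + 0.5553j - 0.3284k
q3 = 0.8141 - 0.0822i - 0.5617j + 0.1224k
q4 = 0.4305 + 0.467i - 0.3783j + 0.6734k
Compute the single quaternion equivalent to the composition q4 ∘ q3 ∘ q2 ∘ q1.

q2 · q1 = 0.1668 - 0.785i + 0.0274j + 0.596k
q3 · q2 · q1 = 0.0137 - 0.9909i - 0.1185j + 0.0624k
q4 · q3 · q2 · q1 = 0.3818 - 0.364i - 0.7526j - 0.3941k
0.3818 - 0.364i - 0.7526j - 0.3941k


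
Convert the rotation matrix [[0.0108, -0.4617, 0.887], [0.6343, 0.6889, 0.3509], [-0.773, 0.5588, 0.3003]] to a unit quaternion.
0.7071 + 0.0735i + 0.5869j + 0.3875k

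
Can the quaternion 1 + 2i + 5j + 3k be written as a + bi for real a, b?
No. The quaternion 1 + 2i + 5j + 3k has j-coefficient y = 5 and k-coefficient z = 3, not both zero, so it does not lie in the complex subalgebra spanned by 1 and i.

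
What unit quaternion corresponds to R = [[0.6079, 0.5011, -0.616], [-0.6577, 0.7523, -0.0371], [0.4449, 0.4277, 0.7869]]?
0.887 + 0.131i - 0.299j - 0.3266k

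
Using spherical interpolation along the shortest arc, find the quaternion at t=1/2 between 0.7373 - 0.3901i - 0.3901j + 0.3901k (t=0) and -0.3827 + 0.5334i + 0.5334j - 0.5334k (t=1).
0.5736 - 0.4729i - 0.4729j + 0.4729k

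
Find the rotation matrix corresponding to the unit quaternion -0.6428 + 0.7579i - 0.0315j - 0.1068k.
[[0.9752, -0.185, -0.1214], [0.0896, -0.1716, 0.9811], [-0.2024, -0.9676, -0.1508]]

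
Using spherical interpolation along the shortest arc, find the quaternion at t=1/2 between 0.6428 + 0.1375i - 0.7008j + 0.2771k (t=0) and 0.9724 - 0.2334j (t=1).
0.854 + 0.0727i - 0.4939j + 0.1465k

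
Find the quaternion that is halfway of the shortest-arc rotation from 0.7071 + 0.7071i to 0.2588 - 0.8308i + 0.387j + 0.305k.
0.2675 + 0.9176i - 0.2309j - 0.182k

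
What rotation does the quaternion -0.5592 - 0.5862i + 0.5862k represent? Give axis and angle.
axis = (-√2/2, 0, √2/2), θ = 248°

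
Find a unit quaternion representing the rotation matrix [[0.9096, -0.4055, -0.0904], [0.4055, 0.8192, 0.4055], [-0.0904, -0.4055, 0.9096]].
0.9537 - 0.2126i + 0.2126k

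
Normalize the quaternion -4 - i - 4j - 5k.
-0.5252 - 0.1313i - 0.5252j - 0.6565k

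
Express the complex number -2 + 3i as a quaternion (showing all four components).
-2 + 3i + 0j + 0k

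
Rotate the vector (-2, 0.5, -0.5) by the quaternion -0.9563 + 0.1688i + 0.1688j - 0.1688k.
(-1.715, -0.45, -1.165)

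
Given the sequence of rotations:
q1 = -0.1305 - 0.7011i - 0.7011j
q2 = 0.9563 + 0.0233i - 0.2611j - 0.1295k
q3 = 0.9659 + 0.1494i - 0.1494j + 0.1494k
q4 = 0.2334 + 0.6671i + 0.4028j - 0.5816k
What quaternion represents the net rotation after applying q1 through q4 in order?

q2 · q1 = -0.2915 - 0.7643i - 0.5456j - 0.1825k
q3 · q2 · q1 = -0.2216 - 0.673i - 0.5704j - 0.4155k
q4 · q3 · q2 · q1 = 0.3853 - 0.804i + 0.4462j - 0.0775k
0.3853 - 0.804i + 0.4462j - 0.0775k


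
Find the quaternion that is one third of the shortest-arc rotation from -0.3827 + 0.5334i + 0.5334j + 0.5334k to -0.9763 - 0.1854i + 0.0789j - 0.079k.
-0.7261 + 0.3405i + 0.4553j + 0.3867k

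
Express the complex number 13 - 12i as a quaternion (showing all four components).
13 - 12i + 0j + 0k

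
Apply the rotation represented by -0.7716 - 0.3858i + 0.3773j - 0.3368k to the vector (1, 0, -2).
(1.133, 1.928, 0.007)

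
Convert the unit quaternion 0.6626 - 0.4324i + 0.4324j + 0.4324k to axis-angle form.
axis = (-√3/3, √3/3, √3/3), θ = 97°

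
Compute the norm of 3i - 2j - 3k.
√22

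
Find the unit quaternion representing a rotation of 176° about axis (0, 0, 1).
0.0349 + 0.9994k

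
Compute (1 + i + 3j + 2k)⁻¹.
0.0667 - 0.0667i - 0.2j - 0.1333k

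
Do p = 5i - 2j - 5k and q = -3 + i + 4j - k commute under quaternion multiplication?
No: pq = -2 + 7i + 6j + 37k ≠ -2 - 37i + 6j - 7k = qp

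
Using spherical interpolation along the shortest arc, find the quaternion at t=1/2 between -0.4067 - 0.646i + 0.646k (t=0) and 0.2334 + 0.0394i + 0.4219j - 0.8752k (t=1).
-0.3486 - 0.3733i - 0.2298j + 0.8285k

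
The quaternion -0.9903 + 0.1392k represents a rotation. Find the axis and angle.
axis = (0, 0, 1), θ = 344°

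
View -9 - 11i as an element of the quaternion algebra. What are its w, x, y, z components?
-9 - 11i + 0j + 0k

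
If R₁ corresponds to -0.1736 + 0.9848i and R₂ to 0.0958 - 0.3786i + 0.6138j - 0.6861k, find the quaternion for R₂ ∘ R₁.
0.3562 + 0.1601i - 0.7822j - 0.4854k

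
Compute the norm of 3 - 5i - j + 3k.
√44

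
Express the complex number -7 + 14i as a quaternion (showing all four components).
-7 + 14i + 0j + 0k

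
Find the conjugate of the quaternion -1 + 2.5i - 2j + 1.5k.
-1 - 2.5i + 2j - 1.5k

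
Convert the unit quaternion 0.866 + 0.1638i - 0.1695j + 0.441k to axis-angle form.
axis = (0.3276, -0.339, 0.8819), θ = π/3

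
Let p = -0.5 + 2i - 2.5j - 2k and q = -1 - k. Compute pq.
-1.5 + 0.5i + 4.5j + 2.5k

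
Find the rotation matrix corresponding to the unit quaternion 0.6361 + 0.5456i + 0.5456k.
[[0.4046, -0.6941, 0.5954], [0.6941, -0.1907, -0.6941], [0.5954, 0.6941, 0.4046]]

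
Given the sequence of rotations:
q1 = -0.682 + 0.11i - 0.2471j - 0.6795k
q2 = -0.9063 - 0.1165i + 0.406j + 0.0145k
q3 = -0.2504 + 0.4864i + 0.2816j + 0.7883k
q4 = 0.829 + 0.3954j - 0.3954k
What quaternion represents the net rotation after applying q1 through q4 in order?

q2 · q1 = 0.7411 - 0.2925i - 0.1305j + 0.5901k
q3 · q2 · q1 = -0.4717 + 0.7028i - 0.2762j + 0.4553k
q4 · q3 · q2 · q1 = -0.1018 + 0.6534i - 0.6934j + 0.2861k
-0.1018 + 0.6534i - 0.6934j + 0.2861k


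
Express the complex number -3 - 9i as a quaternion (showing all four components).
-3 - 9i + 0j + 0k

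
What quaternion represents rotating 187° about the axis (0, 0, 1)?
-0.061 + 0.9981k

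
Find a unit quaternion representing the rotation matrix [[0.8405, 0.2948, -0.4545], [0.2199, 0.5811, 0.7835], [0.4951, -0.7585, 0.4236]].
0.8434 - 0.4571i - 0.2815j - 0.0222k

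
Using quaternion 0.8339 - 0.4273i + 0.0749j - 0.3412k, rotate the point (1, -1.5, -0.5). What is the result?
(-0.21, -1.567, 1.001)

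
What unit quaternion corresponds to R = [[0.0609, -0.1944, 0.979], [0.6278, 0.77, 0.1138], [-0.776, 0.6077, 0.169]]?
0.7071 + 0.1746i + 0.6205j + 0.2907k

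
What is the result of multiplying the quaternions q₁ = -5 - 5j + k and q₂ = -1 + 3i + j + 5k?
5 - 41i + 3j - 11k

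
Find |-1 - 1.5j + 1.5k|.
2.345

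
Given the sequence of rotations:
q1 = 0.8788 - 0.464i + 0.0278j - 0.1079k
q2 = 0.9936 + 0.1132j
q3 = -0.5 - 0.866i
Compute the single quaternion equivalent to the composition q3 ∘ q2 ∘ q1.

q2 · q1 = 0.87 - 0.4732i + 0.1271j - 0.0547k
q3 · q2 · q1 = -0.8448 - 0.5168i - 0.1109j - 0.0827k
-0.8448 - 0.5168i - 0.1109j - 0.0827k


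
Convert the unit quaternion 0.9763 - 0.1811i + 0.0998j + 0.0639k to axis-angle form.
axis = (-0.8368, 0.4611, 0.2953), θ = 25°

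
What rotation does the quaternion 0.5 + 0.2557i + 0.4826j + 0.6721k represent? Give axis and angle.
axis = (0.2953, 0.5573, 0.7761), θ = 2π/3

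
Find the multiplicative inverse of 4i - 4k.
-0.125i + 0.125k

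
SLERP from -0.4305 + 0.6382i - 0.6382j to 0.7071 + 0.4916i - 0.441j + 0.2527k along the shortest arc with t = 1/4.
-0.136 + 0.7063i - 0.6897j + 0.0828k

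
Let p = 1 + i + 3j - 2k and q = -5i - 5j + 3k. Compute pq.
26 - 6i + 2j + 13k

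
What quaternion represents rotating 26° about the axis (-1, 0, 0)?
0.9744 - 0.225i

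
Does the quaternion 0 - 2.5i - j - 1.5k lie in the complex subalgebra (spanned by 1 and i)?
No. The quaternion -2.5i - j - 1.5k has j-coefficient y = -1 and k-coefficient z = -1.5, not both zero, so it does not lie in the complex subalgebra spanned by 1 and i.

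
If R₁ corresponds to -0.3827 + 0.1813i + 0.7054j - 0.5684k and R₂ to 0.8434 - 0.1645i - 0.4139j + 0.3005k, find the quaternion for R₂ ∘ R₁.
0.1698 + 0.2392i + 0.7143j - 0.6354k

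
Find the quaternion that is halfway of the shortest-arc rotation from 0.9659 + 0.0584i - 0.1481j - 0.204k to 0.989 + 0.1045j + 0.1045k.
0.998 + 0.0298i - 0.0223j - 0.0508k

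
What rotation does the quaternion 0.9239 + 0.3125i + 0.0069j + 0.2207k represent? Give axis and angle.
axis = (0.8167, 0.018, 0.5768), θ = π/4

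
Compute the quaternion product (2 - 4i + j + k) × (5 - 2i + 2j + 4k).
-4 - 22i + 23j + 7k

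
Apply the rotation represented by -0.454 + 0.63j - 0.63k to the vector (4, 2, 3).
(-5.211, 0.319, 1.319)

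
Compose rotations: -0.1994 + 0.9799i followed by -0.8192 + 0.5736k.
0.1633 - 0.8027i + 0.5621j - 0.1144k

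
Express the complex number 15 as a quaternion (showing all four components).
15 + 0i + 0j + 0k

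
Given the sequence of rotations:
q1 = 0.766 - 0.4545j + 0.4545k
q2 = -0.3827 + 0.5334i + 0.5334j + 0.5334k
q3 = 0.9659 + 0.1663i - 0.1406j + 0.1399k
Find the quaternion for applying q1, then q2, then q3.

q2 · q1 = -0.2931 + 0.8934i + 0.3401j - 0.0078k
q3 · q2 · q1 = -0.3828 + 0.7677i + 0.496j + 0.1336k
-0.3828 + 0.7677i + 0.496j + 0.1336k


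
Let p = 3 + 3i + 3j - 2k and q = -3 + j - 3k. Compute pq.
-18 - 16i + 3j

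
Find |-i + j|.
√2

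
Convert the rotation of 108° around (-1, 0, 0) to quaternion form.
0.5878 - 0.809i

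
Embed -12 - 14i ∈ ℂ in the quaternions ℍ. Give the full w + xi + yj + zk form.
-12 - 14i + 0j + 0k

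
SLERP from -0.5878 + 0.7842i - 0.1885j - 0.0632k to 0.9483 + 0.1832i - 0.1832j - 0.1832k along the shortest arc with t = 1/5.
-0.7574 + 0.642i - 0.1189j - 0.0089k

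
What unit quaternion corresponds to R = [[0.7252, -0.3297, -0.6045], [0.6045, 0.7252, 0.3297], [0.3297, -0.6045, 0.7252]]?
0.891 - 0.2621i - 0.2621j + 0.2621k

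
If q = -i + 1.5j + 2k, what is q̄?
i - 1.5j - 2k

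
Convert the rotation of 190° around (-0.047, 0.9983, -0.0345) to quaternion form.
-0.0872 - 0.0468i + 0.9945j - 0.0344k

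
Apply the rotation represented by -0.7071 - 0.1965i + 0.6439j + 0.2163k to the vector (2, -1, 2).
(-1.89, -1.946, 1.282)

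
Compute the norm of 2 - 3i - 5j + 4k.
√54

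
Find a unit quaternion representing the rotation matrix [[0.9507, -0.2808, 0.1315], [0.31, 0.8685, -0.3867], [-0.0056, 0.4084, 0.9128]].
0.9659 + 0.2058i + 0.0355j + 0.1529k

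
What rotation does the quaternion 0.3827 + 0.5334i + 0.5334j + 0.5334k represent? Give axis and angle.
axis = (√3/3, √3/3, √3/3), θ = 3π/4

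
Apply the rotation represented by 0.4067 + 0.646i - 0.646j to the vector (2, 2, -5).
(1.289, 1.289, 5.448)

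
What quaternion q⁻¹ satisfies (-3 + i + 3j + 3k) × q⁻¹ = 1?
-0.1071 - 0.0357i - 0.1071j - 0.1071k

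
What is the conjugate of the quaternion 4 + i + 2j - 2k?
4 - i - 2j + 2k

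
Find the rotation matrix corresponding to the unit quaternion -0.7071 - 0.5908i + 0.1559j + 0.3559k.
[[0.6981, 0.3191, -0.641], [-0.6875, 0.0486, -0.7245], [-0.2001, 0.9465, 0.2533]]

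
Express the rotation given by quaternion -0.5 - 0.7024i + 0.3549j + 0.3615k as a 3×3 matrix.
[[0.4867, -0.1371, -0.8627], [-0.8601, -0.2481, -0.4458], [-0.1529, 0.959, -0.2386]]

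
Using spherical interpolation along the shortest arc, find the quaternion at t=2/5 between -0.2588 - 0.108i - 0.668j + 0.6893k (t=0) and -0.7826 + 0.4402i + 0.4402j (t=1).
0.2303 - 0.3234i - 0.7515j + 0.5269k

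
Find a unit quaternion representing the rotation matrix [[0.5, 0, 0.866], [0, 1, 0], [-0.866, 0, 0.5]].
0.866 + 0.5j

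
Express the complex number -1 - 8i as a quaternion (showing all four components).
-1 - 8i + 0j + 0k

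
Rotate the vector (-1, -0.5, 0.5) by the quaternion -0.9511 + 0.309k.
(-1.103, 0.183, 0.5)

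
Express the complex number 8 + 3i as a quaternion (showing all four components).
8 + 3i + 0j + 0k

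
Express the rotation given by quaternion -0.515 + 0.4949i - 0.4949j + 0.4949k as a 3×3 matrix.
[[0.0203, 0.0199, 0.9996], [-0.9996, 0.0203, 0.0199], [-0.0199, -0.9996, 0.0203]]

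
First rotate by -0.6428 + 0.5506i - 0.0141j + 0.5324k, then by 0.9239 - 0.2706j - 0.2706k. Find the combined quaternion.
-0.4536 + 0.3608i + 0.0119j + 0.8148k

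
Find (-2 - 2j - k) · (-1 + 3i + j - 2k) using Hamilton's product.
2 - i - 3j + 11k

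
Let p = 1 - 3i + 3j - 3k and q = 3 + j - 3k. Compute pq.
-9 - 15i + j - 15k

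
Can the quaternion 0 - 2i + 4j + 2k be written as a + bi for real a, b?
No. The quaternion -2i + 4j + 2k has j-coefficient y = 4 and k-coefficient z = 2, not both zero, so it does not lie in the complex subalgebra spanned by 1 and i.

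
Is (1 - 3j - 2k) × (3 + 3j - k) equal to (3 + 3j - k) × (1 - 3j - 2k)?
No: pq = 10 + 9i - 6j - 7k ≠ 10 - 9i - 6j - 7k = qp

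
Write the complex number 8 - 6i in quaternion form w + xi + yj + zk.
8 - 6i + 0j + 0k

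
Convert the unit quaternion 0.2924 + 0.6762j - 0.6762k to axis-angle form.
axis = (0, √2/2, -√2/2), θ = 146°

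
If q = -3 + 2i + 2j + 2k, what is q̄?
-3 - 2i - 2j - 2k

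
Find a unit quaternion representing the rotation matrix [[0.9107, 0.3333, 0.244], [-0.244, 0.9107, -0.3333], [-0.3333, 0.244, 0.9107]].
0.9659 + 0.1494i + 0.1494j - 0.1494k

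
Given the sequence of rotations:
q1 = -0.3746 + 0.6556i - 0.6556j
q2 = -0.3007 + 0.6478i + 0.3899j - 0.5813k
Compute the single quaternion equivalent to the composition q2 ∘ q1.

q2 · q1 = -0.0564 - 0.8209i - 0.33j - 0.4626k
-0.0564 - 0.8209i - 0.33j - 0.4626k


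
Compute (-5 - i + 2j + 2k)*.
-5 + i - 2j - 2k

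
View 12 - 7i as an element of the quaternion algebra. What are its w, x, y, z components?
12 - 7i + 0j + 0k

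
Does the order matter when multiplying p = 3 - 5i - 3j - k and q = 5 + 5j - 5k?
Yes: pq = 25 - 5i - 25j - 45k ≠ 25 - 45i + 25j + 5k = qp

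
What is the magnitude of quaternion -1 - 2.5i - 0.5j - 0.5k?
2.784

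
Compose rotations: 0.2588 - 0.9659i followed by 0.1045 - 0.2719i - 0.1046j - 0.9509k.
-0.2356 - 0.1713i + 0.8914j - 0.3471k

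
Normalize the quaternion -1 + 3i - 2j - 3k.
-0.2085 + 0.6255i - 0.417j - 0.6255k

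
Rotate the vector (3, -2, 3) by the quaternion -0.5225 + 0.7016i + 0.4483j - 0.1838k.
(-1.462, 4.273, 1.268)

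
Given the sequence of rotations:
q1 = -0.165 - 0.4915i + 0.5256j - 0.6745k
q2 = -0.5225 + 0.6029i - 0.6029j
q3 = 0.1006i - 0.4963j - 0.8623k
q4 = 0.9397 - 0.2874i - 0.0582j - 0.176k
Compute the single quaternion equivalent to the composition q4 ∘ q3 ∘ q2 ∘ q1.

q2 · q1 = 0.6994 + 0.564i + 0.2315j + 0.373k
q3 · q2 · q1 = 0.3798 + 0.0849i - 0.871j - 0.2999k
q4 · q3 · q2 · q1 = 0.2778 - 0.1652i - 0.9417j - 0.0934k
0.2778 - 0.1652i - 0.9417j - 0.0934k


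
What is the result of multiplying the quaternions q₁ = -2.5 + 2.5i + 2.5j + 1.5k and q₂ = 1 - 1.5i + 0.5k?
0.5 + 7.5i - j + 4k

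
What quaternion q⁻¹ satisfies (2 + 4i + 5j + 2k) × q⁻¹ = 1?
0.0408 - 0.0816i - 0.102j - 0.0408k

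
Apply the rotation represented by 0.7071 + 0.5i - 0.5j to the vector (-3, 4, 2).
(-4.914, 2.086, 0.707)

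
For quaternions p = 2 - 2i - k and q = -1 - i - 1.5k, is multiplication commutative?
No: pq = -5.5 - 2j - 2k ≠ -5.5 + 2j - 2k = qp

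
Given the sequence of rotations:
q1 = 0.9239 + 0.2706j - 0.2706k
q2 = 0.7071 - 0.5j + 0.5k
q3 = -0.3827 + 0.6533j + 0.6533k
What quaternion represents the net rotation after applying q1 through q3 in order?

q2 · q1 = 0.9239 - 0.2706j + 0.2706k
q3 · q2 · q1 = -0.3536 + 0.3536i + 0.7071j + 0.5k
-0.3536 + 0.3536i + 0.7071j + 0.5k


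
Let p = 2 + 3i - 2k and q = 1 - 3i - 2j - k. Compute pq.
9 - 7i + 5j - 10k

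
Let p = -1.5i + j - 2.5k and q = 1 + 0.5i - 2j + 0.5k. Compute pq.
4 - 6i + 0.5j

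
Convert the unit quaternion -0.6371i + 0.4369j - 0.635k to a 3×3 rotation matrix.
[[-0.1882, -0.5567, 0.8091], [-0.5567, -0.6182, -0.5549], [0.8091, -0.5549, -0.1936]]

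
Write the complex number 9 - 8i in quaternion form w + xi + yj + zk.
9 - 8i + 0j + 0k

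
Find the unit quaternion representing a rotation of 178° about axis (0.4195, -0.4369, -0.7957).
0.0175 + 0.4194i - 0.4368j - 0.7956k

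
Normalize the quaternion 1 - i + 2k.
0.4082 - 0.4082i + 0.8165k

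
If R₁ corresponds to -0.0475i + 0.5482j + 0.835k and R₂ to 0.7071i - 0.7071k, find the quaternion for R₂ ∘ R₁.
0.624 + 0.3876i - 0.5568j + 0.3876k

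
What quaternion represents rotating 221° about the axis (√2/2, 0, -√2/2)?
-0.3502 + 0.6623i - 0.6623k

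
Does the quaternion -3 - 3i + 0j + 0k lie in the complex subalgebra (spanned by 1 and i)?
Yes. The quaternion -3 - 3i has j- and k-coefficients y = z = 0, so it lies in the complex subalgebra spanned by 1 and i.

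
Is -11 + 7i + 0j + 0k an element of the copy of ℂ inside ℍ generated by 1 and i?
Yes. The quaternion -11 + 7i has j- and k-coefficients y = z = 0, so it lies in the complex subalgebra spanned by 1 and i.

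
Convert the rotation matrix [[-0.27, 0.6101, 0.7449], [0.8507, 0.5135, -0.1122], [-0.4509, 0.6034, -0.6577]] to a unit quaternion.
0.3827 + 0.4675i + 0.7812j + 0.1572k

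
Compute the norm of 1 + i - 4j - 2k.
√22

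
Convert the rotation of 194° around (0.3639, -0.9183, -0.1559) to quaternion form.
-0.1219 + 0.3612i - 0.9115j - 0.1547k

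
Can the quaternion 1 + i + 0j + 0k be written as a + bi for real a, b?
Yes. The quaternion 1 + i has j- and k-coefficients y = z = 0, so it lies in the complex subalgebra spanned by 1 and i.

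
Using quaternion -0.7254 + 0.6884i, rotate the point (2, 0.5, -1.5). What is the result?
(2, -1.472, -0.578)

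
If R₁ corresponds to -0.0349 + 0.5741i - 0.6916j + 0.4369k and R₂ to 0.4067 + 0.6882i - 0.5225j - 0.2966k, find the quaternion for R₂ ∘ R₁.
-0.6411 - 0.2239i - 0.734j + 0.012k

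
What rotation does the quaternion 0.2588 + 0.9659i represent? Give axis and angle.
axis = (1, 0, 0), θ = 5π/6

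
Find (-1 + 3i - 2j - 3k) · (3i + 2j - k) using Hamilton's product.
-8 + 5i - 8j + 13k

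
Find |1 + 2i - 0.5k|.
2.291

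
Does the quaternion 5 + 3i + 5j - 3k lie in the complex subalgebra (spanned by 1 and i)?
No. The quaternion 5 + 3i + 5j - 3k has j-coefficient y = 5 and k-coefficient z = -3, not both zero, so it does not lie in the complex subalgebra spanned by 1 and i.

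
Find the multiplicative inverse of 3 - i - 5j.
0.0857 + 0.0286i + 0.1429j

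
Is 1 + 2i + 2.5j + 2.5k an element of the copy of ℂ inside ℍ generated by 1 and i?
No. The quaternion 1 + 2i + 2.5j + 2.5k has j-coefficient y = 2.5 and k-coefficient z = 2.5, not both zero, so it does not lie in the complex subalgebra spanned by 1 and i.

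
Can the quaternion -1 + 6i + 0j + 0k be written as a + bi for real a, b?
Yes. The quaternion -1 + 6i has j- and k-coefficients y = z = 0, so it lies in the complex subalgebra spanned by 1 and i.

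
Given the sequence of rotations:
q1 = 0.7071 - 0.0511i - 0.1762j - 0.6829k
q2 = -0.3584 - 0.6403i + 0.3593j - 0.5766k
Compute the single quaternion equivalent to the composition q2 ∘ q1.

q2 · q1 = -0.6166 - 0.7814i - 0.0906j - 0.0318k
-0.6166 - 0.7814i - 0.0906j - 0.0318k


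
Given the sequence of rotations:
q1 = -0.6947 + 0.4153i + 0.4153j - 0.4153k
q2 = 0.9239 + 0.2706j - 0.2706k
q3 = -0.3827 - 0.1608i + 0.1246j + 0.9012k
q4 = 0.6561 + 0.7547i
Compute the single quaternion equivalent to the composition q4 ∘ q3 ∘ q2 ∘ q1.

q2 · q1 = -0.8666 + 0.3837i + 0.0833j - 0.3081k
q3 · q2 · q1 = 0.6606 - 0.121i + 0.1564j - 0.7243k
q4 · q3 · q2 · q1 = 0.5247 + 0.4192i + 0.6492j - 0.3572k
0.5247 + 0.4192i + 0.6492j - 0.3572k


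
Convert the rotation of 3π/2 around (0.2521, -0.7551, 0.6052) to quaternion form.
-0.7071 + 0.1783i - 0.5339j + 0.4279k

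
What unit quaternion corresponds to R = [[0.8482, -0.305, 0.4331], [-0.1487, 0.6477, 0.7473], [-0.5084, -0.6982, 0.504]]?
0.866 - 0.4173i + 0.2718j + 0.0451k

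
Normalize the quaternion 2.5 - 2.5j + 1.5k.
0.6509 - 0.6509j + 0.3906k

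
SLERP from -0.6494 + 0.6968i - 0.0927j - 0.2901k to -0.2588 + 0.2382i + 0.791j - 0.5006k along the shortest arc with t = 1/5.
-0.631 + 0.6672i + 0.117j - 0.3782k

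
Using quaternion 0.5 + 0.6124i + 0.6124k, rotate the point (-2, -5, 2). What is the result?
(4.062, 0.051, -4.062)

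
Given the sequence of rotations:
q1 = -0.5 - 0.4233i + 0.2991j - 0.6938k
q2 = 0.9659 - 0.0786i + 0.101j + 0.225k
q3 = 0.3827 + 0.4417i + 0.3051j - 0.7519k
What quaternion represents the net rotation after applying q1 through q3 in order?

q2 · q1 = -0.3903 - 0.5069i + 0.0886j - 0.7634k
q3 · q2 · q1 = -0.5265 - 0.5327i + 0.6332j + 0.1951k
-0.5265 - 0.5327i + 0.6332j + 0.1951k


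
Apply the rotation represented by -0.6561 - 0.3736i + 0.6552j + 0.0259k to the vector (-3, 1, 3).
(-3.513, 0.921, -2.41)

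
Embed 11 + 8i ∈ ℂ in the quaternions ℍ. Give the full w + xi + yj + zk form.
11 + 8i + 0j + 0k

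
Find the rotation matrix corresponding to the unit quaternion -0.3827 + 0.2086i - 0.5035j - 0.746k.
[[-0.6201, -0.781, 0.0741], [0.3609, -0.2001, 0.9109], [-0.6966, 0.5916, 0.4059]]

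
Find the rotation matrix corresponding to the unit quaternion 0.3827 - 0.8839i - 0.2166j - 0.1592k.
[[0.8555, 0.5048, 0.1156], [0.2611, -0.6132, 0.7455], [0.4472, -0.6076, -0.6564]]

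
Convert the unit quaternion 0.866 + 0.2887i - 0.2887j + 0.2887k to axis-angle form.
axis = (√3/3, -√3/3, √3/3), θ = π/3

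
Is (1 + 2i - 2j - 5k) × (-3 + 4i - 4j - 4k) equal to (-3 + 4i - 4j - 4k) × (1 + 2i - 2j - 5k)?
No: pq = -39 - 14i - 10j + 11k ≠ -39 + 10i + 14j + 11k = qp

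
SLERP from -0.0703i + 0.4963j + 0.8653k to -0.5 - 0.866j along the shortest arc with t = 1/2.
0.2957 - 0.0416i + 0.8056j + 0.5117k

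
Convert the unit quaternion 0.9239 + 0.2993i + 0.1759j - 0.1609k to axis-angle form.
axis = (0.7822, 0.4597, -0.4205), θ = π/4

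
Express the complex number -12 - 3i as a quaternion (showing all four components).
-12 - 3i + 0j + 0k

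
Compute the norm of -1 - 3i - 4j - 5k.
√51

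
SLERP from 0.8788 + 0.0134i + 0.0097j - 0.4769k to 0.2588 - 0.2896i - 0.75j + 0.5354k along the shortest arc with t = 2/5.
0.5503 + 0.1773i + 0.4394j - 0.6876k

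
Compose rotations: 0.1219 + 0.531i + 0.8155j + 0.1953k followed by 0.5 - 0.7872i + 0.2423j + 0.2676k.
0.2291 - 0.0014i + 0.7331j - 0.6404k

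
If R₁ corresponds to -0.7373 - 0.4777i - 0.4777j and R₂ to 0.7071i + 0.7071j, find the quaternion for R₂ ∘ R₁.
0.6756 - 0.5213i - 0.5213j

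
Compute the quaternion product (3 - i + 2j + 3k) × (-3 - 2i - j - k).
-6 - 2i - 16j - 7k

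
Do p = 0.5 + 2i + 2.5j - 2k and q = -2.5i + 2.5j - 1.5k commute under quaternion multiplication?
No: pq = -4.25 + 9.25j + 10.5k ≠ -4.25 - 2.5i - 6.75j - 12k = qp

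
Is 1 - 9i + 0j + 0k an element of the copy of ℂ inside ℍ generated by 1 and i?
Yes. The quaternion 1 - 9i has j- and k-coefficients y = z = 0, so it lies in the complex subalgebra spanned by 1 and i.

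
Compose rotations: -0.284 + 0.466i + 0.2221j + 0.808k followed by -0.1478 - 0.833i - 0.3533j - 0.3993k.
0.8313 - 0.0291i + 0.5545j - 0.0264k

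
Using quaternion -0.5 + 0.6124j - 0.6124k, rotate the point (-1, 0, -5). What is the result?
(3.562, 3.138, -1.862)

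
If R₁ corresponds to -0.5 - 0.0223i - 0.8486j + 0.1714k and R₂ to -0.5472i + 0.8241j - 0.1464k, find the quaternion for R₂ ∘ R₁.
0.7122 + 0.2906i - 0.315j + 0.5559k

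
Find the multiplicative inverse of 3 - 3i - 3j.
0.1111 + 0.1111i + 0.1111j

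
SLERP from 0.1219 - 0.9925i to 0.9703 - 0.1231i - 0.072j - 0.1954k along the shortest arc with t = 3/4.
0.8799 - 0.4397i - 0.0623j - 0.169k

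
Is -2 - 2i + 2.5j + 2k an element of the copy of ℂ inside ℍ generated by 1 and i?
No. The quaternion -2 - 2i + 2.5j + 2k has j-coefficient y = 2.5 and k-coefficient z = 2, not both zero, so it does not lie in the complex subalgebra spanned by 1 and i.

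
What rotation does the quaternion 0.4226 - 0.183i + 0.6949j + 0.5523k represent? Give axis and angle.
axis = (-0.2019, 0.7667, 0.6094), θ = 130°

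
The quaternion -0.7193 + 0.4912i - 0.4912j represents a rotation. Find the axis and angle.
axis = (√2/2, -√2/2, 0), θ = 272°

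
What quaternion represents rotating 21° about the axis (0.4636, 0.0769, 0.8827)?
0.9833 + 0.0845i + 0.014j + 0.1609k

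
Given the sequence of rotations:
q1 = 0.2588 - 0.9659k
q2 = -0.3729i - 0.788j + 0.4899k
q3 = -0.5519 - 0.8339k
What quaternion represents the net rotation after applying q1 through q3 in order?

q2 · q1 = 0.4732 + 0.6646i - 0.5641j + 0.1268k
q3 · q2 · q1 = -0.1554 - 0.8372i - 0.2429j - 0.4646k
-0.1554 - 0.8372i - 0.2429j - 0.4646k


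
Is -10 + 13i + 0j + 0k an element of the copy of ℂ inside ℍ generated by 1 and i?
Yes. The quaternion -10 + 13i has j- and k-coefficients y = z = 0, so it lies in the complex subalgebra spanned by 1 and i.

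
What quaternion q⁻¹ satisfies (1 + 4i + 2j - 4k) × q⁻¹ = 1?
0.027 - 0.1081i - 0.0541j + 0.1081k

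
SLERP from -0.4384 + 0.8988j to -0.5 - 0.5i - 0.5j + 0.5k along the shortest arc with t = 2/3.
0.2056 + 0.4i + 0.7986j - 0.4k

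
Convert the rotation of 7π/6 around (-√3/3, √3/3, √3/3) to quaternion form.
-0.2588 - 0.5577i + 0.5577j + 0.5577k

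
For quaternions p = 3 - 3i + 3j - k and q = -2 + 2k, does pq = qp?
No: pq = -4 + 12i + 8k ≠ -4 - 12j + 8k = qp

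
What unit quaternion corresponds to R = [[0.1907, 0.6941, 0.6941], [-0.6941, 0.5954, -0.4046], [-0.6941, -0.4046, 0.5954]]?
0.7716 + 0.4498j - 0.4498k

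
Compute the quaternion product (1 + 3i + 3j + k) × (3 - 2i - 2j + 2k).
13 + 15i - j + 5k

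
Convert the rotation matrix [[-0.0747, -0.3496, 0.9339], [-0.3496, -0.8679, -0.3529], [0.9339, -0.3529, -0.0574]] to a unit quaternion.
0.6802i - 0.257j + 0.6865k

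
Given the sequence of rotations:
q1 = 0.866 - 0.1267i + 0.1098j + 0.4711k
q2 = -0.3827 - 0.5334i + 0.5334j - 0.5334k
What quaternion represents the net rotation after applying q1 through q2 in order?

q2 · q1 = -0.2063 - 0.1036i + 0.7388j - 0.6332k
-0.2063 - 0.1036i + 0.7388j - 0.6332k


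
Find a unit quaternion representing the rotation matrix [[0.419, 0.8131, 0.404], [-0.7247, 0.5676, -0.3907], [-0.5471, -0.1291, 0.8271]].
0.8387 + 0.078i + 0.2835j - 0.4584k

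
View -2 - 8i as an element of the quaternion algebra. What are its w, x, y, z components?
-2 - 8i + 0j + 0k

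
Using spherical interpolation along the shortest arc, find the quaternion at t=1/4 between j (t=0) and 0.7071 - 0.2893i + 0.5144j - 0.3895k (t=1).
0.2101 - 0.086i + 0.967j - 0.1157k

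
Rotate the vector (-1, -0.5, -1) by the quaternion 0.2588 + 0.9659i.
(-1, 0.933, 0.616)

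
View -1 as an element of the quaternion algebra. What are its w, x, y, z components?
-1 + 0i + 0j + 0k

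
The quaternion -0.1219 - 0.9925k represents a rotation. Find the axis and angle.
axis = (0, 0, -1), θ = 194°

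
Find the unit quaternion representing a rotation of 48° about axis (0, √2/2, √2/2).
0.9135 + 0.2876j + 0.2876k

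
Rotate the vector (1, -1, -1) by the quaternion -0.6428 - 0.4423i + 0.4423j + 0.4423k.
(1, -1, -1)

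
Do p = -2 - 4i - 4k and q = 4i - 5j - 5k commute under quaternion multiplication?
No: pq = -4 - 28i - 26j + 30k ≠ -4 + 12i + 46j - 10k = qp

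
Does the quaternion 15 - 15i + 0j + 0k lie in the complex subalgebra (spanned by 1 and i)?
Yes. The quaternion 15 - 15i has j- and k-coefficients y = z = 0, so it lies in the complex subalgebra spanned by 1 and i.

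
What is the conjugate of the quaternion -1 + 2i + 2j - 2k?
-1 - 2i - 2j + 2k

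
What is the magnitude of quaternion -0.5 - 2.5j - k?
2.739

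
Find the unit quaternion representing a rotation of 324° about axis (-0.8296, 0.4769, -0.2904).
-0.9511 - 0.2564i + 0.1474j - 0.0897k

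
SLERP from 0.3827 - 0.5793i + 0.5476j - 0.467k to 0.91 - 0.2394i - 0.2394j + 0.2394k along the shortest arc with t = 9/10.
0.9239 - 0.3082i - 0.1548j + 0.1658k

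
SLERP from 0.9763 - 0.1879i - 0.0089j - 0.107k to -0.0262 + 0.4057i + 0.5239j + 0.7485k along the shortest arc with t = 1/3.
0.8037 - 0.3361i - 0.2445j - 0.4257k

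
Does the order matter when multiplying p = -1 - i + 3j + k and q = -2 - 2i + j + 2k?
Yes: pq = -5 + 9i - 7j + k ≠ -5 - i - 7j - 9k = qp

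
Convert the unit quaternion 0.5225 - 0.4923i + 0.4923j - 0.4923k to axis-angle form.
axis = (-√3/3, √3/3, -√3/3), θ = 117°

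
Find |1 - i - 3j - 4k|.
√27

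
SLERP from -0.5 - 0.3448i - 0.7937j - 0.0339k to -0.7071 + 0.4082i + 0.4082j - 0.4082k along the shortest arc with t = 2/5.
0.0064 - 0.4959i - 0.8446j + 0.2016k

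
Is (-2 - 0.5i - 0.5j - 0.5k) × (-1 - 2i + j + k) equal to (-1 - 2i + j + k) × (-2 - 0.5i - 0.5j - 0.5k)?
No: pq = 2 + 4.5i - 3k ≠ 2 + 4.5i - 3j = qp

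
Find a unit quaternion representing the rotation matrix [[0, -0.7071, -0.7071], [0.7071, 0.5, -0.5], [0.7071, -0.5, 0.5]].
0.7071 - 0.5j + 0.5k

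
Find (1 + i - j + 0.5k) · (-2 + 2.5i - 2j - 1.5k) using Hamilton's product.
-5.75 + 3i + 2.75j - 2k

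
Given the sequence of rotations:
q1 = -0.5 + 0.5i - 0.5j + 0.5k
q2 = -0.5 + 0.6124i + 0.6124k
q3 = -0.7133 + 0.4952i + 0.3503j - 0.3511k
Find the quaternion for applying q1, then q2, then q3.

q2 · q1 = -0.3624 - 0.25i + 0.25j - 0.8624k
q3 · q2 · q1 = -0.0081 - 0.2155i + 0.2096j + 0.9538k
-0.0081 - 0.2155i + 0.2096j + 0.9538k


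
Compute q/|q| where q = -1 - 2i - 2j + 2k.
-0.2774 - 0.5547i - 0.5547j + 0.5547k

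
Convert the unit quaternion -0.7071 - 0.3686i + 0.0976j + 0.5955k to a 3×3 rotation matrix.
[[0.2717, 0.7702, -0.577], [-0.9141, 0.019, -0.405], [-0.301, 0.6375, 0.7092]]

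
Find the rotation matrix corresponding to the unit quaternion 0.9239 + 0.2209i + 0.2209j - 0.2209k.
[[0.8048, 0.5058, 0.3106], [-0.3106, 0.8048, -0.5058], [-0.5058, 0.3106, 0.8048]]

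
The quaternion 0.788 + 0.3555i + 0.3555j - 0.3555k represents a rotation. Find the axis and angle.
axis = (√3/3, √3/3, -√3/3), θ = 76°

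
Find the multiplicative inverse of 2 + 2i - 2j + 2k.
0.125 - 0.125i + 0.125j - 0.125k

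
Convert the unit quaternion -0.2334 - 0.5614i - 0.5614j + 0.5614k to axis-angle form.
axis = (-√3/3, -√3/3, √3/3), θ = 207°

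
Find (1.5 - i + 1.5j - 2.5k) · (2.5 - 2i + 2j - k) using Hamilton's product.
-3.75 - 2i + 10.75j - 6.75k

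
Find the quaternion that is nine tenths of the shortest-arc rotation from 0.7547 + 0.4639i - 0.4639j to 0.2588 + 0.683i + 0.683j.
0.3547 + 0.7227i + 0.5931j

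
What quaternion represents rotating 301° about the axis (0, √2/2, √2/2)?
-0.8704 + 0.3482j + 0.3482k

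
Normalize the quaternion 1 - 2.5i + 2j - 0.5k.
0.2949 - 0.7372i + 0.5898j - 0.1474k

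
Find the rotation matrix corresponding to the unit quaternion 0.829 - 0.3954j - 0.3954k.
[[0.3746, 0.6556, -0.6556], [-0.6556, 0.6873, 0.3127], [0.6556, 0.3127, 0.6873]]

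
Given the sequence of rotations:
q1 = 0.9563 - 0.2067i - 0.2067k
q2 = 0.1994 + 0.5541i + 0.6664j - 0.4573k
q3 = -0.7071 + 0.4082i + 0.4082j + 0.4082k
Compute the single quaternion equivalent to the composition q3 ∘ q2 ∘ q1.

q2 · q1 = 0.2107 + 0.3509i + 0.8463j - 0.3408k
q3 · q2 · q1 = -0.4986 - 0.6467i - 0.2301j + 0.5292k
-0.4986 - 0.6467i - 0.2301j + 0.5292k


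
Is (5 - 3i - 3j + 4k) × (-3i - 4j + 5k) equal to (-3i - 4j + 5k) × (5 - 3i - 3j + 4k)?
No: pq = -41 - 14i - 17j + 28k ≠ -41 - 16i - 23j + 22k = qp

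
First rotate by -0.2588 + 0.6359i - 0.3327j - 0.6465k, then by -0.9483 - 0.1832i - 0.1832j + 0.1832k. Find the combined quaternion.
0.4194 - 0.3762i + 0.361j + 0.7431k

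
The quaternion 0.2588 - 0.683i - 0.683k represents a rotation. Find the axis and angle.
axis = (-√2/2, 0, -√2/2), θ = 5π/6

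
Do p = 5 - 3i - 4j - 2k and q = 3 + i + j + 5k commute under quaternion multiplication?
No: pq = 32 - 22i + 6j + 20k ≠ 32 + 14i - 20j + 18k = qp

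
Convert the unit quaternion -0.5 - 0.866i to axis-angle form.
axis = (-1, 0, 0), θ = 4π/3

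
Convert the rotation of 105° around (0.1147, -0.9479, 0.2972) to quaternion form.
0.6088 + 0.091i - 0.752j + 0.2358k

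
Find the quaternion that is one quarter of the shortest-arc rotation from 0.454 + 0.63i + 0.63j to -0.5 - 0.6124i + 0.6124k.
0.5057 + 0.6784i + 0.5034j - 0.175k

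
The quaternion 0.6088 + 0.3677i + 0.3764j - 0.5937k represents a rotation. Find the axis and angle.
axis = (0.4635, 0.4745, -0.7484), θ = 105°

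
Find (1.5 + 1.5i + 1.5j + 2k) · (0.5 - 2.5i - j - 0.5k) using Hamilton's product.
7 - 1.75i - 5j + 2.5k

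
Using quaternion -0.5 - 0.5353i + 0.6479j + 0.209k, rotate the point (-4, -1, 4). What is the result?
(-3.294, 2.213, -4.153)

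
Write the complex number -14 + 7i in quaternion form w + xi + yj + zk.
-14 + 7i + 0j + 0k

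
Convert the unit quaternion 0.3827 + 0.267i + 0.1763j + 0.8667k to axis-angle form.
axis = (0.289, 0.1908, 0.9381), θ = 3π/4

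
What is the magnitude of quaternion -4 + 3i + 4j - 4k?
√57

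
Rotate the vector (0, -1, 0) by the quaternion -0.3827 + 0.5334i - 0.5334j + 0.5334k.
(0.161, 0.138, 0.977)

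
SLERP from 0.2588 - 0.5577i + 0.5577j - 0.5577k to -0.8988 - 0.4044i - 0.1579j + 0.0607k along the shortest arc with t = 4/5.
0.9027 + 0.2129i + 0.3054j - 0.2158k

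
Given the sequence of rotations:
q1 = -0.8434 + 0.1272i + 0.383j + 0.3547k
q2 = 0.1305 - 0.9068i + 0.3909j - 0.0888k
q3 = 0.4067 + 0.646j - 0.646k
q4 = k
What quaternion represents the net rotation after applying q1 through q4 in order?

q2 · q1 = -0.1129 + 0.9541i + 0.0306j - 0.2758k
q3 · q2 · q1 = -0.2439 + 0.2296i - 0.6768j - 0.6556k
q4 · q3 · q2 · q1 = 0.6556 + 0.6768i + 0.2296j - 0.2439k
0.6556 + 0.6768i + 0.2296j - 0.2439k


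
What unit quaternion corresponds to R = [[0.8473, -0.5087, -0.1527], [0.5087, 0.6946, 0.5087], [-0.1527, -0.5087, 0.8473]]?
0.9205 - 0.2763i + 0.2763k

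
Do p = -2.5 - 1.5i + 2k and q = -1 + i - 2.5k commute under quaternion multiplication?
No: pq = 9 - i - 1.75j + 4.25k ≠ 9 - i + 1.75j + 4.25k = qp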